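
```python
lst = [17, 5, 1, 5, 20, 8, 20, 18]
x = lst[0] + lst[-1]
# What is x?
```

lst has length 8. lst[0] = 17.
lst has length 8. Negative index -1 maps to positive index 8 + (-1) = 7. lst[7] = 18.
Sum: 17 + 18 = 35.

35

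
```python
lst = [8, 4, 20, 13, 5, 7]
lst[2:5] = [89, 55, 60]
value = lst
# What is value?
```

lst starts as [8, 4, 20, 13, 5, 7] (length 6). The slice lst[2:5] covers indices [2, 3, 4] with values [20, 13, 5]. Replacing that slice with [89, 55, 60] (same length) produces [8, 4, 89, 55, 60, 7].

[8, 4, 89, 55, 60, 7]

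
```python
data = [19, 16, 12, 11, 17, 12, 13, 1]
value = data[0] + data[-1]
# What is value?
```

data has length 8. data[0] = 19.
data has length 8. Negative index -1 maps to positive index 8 + (-1) = 7. data[7] = 1.
Sum: 19 + 1 = 20.

20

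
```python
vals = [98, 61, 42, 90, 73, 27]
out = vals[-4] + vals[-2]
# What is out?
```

vals has length 6. Negative index -4 maps to positive index 6 + (-4) = 2. vals[2] = 42.
vals has length 6. Negative index -2 maps to positive index 6 + (-2) = 4. vals[4] = 73.
Sum: 42 + 73 = 115.

115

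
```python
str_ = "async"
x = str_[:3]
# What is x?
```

str_ has length 5. The slice str_[:3] selects indices [0, 1, 2] (0->'a', 1->'s', 2->'y'), giving 'asy'.

'asy'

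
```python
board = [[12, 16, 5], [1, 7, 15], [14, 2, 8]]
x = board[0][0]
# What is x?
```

board[0] = [12, 16, 5]. Taking column 0 of that row yields 12.

12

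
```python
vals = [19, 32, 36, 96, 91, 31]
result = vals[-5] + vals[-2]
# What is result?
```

vals has length 6. Negative index -5 maps to positive index 6 + (-5) = 1. vals[1] = 32.
vals has length 6. Negative index -2 maps to positive index 6 + (-2) = 4. vals[4] = 91.
Sum: 32 + 91 = 123.

123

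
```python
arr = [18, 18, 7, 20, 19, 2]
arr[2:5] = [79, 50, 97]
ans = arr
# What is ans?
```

arr starts as [18, 18, 7, 20, 19, 2] (length 6). The slice arr[2:5] covers indices [2, 3, 4] with values [7, 20, 19]. Replacing that slice with [79, 50, 97] (same length) produces [18, 18, 79, 50, 97, 2].

[18, 18, 79, 50, 97, 2]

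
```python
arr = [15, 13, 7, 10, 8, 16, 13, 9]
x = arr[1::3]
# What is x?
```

arr has length 8. The slice arr[1::3] selects indices [1, 4, 7] (1->13, 4->8, 7->9), giving [13, 8, 9].

[13, 8, 9]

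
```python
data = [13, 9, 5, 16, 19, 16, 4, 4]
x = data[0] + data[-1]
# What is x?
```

data has length 8. data[0] = 13.
data has length 8. Negative index -1 maps to positive index 8 + (-1) = 7. data[7] = 4.
Sum: 13 + 4 = 17.

17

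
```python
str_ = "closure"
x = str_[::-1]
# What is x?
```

str_ has length 7. The slice str_[::-1] selects indices [6, 5, 4, 3, 2, 1, 0] (6->'e', 5->'r', 4->'u', 3->'s', 2->'o', 1->'l', 0->'c'), giving 'erusolc'.

'erusolc'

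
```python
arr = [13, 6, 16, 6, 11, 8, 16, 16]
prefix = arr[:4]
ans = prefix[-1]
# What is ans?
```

arr has length 8. The slice arr[:4] selects indices [0, 1, 2, 3] (0->13, 1->6, 2->16, 3->6), giving [13, 6, 16, 6]. So prefix = [13, 6, 16, 6]. Then prefix[-1] = 6.

6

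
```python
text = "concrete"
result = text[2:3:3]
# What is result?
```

text has length 8. The slice text[2:3:3] selects indices [2] (2->'n'), giving 'n'.

'n'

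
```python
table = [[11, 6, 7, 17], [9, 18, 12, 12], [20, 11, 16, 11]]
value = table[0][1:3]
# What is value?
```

table[0] = [11, 6, 7, 17]. table[0] has length 4. The slice table[0][1:3] selects indices [1, 2] (1->6, 2->7), giving [6, 7].

[6, 7]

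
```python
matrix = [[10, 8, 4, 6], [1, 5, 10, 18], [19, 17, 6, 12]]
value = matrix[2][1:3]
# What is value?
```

matrix[2] = [19, 17, 6, 12]. matrix[2] has length 4. The slice matrix[2][1:3] selects indices [1, 2] (1->17, 2->6), giving [17, 6].

[17, 6]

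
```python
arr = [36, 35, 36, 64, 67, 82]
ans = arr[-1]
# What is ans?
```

arr has length 6. Negative index -1 maps to positive index 6 + (-1) = 5. arr[5] = 82.

82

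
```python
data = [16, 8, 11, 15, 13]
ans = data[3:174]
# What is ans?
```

data has length 5. The slice data[3:174] selects indices [3, 4] (3->15, 4->13), giving [15, 13].

[15, 13]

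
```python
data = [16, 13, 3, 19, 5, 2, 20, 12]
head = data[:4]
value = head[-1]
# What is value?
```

data has length 8. The slice data[:4] selects indices [0, 1, 2, 3] (0->16, 1->13, 2->3, 3->19), giving [16, 13, 3, 19]. So head = [16, 13, 3, 19]. Then head[-1] = 19.

19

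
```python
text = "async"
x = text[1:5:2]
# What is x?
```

text has length 5. The slice text[1:5:2] selects indices [1, 3] (1->'s', 3->'n'), giving 'sn'.

'sn'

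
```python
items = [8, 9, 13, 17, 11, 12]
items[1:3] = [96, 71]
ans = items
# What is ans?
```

items starts as [8, 9, 13, 17, 11, 12] (length 6). The slice items[1:3] covers indices [1, 2] with values [9, 13]. Replacing that slice with [96, 71] (same length) produces [8, 96, 71, 17, 11, 12].

[8, 96, 71, 17, 11, 12]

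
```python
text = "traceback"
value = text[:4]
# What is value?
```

text has length 9. The slice text[:4] selects indices [0, 1, 2, 3] (0->'t', 1->'r', 2->'a', 3->'c'), giving 'trac'.

'trac'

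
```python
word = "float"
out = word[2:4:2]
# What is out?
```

word has length 5. The slice word[2:4:2] selects indices [2] (2->'o'), giving 'o'.

'o'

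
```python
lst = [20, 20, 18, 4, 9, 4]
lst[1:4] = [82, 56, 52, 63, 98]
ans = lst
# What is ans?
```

lst starts as [20, 20, 18, 4, 9, 4] (length 6). The slice lst[1:4] covers indices [1, 2, 3] with values [20, 18, 4]. Replacing that slice with [82, 56, 52, 63, 98] (different length) produces [20, 82, 56, 52, 63, 98, 9, 4].

[20, 82, 56, 52, 63, 98, 9, 4]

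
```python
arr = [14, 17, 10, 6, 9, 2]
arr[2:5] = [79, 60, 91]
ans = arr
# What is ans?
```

arr starts as [14, 17, 10, 6, 9, 2] (length 6). The slice arr[2:5] covers indices [2, 3, 4] with values [10, 6, 9]. Replacing that slice with [79, 60, 91] (same length) produces [14, 17, 79, 60, 91, 2].

[14, 17, 79, 60, 91, 2]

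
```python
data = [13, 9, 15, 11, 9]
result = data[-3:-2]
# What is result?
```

data has length 5. The slice data[-3:-2] selects indices [2] (2->15), giving [15].

[15]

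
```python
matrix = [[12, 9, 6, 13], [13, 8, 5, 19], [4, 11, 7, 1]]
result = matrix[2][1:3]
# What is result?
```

matrix[2] = [4, 11, 7, 1]. matrix[2] has length 4. The slice matrix[2][1:3] selects indices [1, 2] (1->11, 2->7), giving [11, 7].

[11, 7]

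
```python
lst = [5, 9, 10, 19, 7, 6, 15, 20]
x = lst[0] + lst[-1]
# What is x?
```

lst has length 8. lst[0] = 5.
lst has length 8. Negative index -1 maps to positive index 8 + (-1) = 7. lst[7] = 20.
Sum: 5 + 20 = 25.

25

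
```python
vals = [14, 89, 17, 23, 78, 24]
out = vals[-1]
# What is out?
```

vals has length 6. Negative index -1 maps to positive index 6 + (-1) = 5. vals[5] = 24.

24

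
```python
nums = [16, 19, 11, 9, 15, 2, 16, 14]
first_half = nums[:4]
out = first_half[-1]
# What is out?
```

nums has length 8. The slice nums[:4] selects indices [0, 1, 2, 3] (0->16, 1->19, 2->11, 3->9), giving [16, 19, 11, 9]. So first_half = [16, 19, 11, 9]. Then first_half[-1] = 9.

9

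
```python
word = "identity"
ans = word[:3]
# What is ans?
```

word has length 8. The slice word[:3] selects indices [0, 1, 2] (0->'i', 1->'d', 2->'e'), giving 'ide'.

'ide'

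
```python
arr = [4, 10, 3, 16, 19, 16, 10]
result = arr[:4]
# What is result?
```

arr has length 7. The slice arr[:4] selects indices [0, 1, 2, 3] (0->4, 1->10, 2->3, 3->16), giving [4, 10, 3, 16].

[4, 10, 3, 16]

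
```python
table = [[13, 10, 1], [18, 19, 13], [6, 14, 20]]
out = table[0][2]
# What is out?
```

table[0] = [13, 10, 1]. Taking column 2 of that row yields 1.

1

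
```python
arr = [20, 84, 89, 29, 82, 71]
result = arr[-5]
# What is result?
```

arr has length 6. Negative index -5 maps to positive index 6 + (-5) = 1. arr[1] = 84.

84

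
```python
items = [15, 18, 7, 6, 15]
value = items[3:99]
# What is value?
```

items has length 5. The slice items[3:99] selects indices [3, 4] (3->6, 4->15), giving [6, 15].

[6, 15]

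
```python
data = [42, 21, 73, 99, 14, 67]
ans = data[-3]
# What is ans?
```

data has length 6. Negative index -3 maps to positive index 6 + (-3) = 3. data[3] = 99.

99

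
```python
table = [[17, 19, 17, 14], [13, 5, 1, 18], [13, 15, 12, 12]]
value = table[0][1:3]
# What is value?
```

table[0] = [17, 19, 17, 14]. table[0] has length 4. The slice table[0][1:3] selects indices [1, 2] (1->19, 2->17), giving [19, 17].

[19, 17]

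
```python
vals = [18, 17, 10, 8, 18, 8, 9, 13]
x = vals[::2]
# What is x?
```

vals has length 8. The slice vals[::2] selects indices [0, 2, 4, 6] (0->18, 2->10, 4->18, 6->9), giving [18, 10, 18, 9].

[18, 10, 18, 9]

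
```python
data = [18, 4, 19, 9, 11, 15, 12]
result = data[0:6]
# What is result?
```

data has length 7. The slice data[0:6] selects indices [0, 1, 2, 3, 4, 5] (0->18, 1->4, 2->19, 3->9, 4->11, 5->15), giving [18, 4, 19, 9, 11, 15].

[18, 4, 19, 9, 11, 15]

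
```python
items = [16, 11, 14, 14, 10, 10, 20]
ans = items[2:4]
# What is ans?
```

items has length 7. The slice items[2:4] selects indices [2, 3] (2->14, 3->14), giving [14, 14].

[14, 14]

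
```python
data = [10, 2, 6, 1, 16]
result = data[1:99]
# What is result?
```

data has length 5. The slice data[1:99] selects indices [1, 2, 3, 4] (1->2, 2->6, 3->1, 4->16), giving [2, 6, 1, 16].

[2, 6, 1, 16]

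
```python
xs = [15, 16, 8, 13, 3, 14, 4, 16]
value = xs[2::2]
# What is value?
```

xs has length 8. The slice xs[2::2] selects indices [2, 4, 6] (2->8, 4->3, 6->4), giving [8, 3, 4].

[8, 3, 4]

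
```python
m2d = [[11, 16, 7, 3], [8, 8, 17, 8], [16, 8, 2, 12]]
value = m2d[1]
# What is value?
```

m2d has 3 rows. Row 1 is [8, 8, 17, 8].

[8, 8, 17, 8]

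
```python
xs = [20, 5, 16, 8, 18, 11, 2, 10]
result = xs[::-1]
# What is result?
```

xs has length 8. The slice xs[::-1] selects indices [7, 6, 5, 4, 3, 2, 1, 0] (7->10, 6->2, 5->11, 4->18, 3->8, 2->16, 1->5, 0->20), giving [10, 2, 11, 18, 8, 16, 5, 20].

[10, 2, 11, 18, 8, 16, 5, 20]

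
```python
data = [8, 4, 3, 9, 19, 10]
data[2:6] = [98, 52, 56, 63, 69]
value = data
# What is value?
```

data starts as [8, 4, 3, 9, 19, 10] (length 6). The slice data[2:6] covers indices [2, 3, 4, 5] with values [3, 9, 19, 10]. Replacing that slice with [98, 52, 56, 63, 69] (different length) produces [8, 4, 98, 52, 56, 63, 69].

[8, 4, 98, 52, 56, 63, 69]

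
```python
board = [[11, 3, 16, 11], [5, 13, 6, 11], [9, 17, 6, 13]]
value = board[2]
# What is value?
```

board has 3 rows. Row 2 is [9, 17, 6, 13].

[9, 17, 6, 13]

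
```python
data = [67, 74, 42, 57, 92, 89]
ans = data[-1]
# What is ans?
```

data has length 6. Negative index -1 maps to positive index 6 + (-1) = 5. data[5] = 89.

89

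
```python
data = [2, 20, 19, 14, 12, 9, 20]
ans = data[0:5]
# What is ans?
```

data has length 7. The slice data[0:5] selects indices [0, 1, 2, 3, 4] (0->2, 1->20, 2->19, 3->14, 4->12), giving [2, 20, 19, 14, 12].

[2, 20, 19, 14, 12]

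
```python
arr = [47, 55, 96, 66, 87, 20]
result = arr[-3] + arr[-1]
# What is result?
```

arr has length 6. Negative index -3 maps to positive index 6 + (-3) = 3. arr[3] = 66.
arr has length 6. Negative index -1 maps to positive index 6 + (-1) = 5. arr[5] = 20.
Sum: 66 + 20 = 86.

86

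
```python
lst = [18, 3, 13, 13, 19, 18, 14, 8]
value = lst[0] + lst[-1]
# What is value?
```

lst has length 8. lst[0] = 18.
lst has length 8. Negative index -1 maps to positive index 8 + (-1) = 7. lst[7] = 8.
Sum: 18 + 8 = 26.

26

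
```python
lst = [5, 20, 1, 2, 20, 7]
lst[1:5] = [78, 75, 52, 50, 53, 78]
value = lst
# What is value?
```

lst starts as [5, 20, 1, 2, 20, 7] (length 6). The slice lst[1:5] covers indices [1, 2, 3, 4] with values [20, 1, 2, 20]. Replacing that slice with [78, 75, 52, 50, 53, 78] (different length) produces [5, 78, 75, 52, 50, 53, 78, 7].

[5, 78, 75, 52, 50, 53, 78, 7]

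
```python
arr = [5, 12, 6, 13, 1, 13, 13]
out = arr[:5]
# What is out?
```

arr has length 7. The slice arr[:5] selects indices [0, 1, 2, 3, 4] (0->5, 1->12, 2->6, 3->13, 4->1), giving [5, 12, 6, 13, 1].

[5, 12, 6, 13, 1]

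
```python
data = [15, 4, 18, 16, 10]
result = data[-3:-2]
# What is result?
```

data has length 5. The slice data[-3:-2] selects indices [2] (2->18), giving [18].

[18]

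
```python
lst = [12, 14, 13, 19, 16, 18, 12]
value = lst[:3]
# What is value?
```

lst has length 7. The slice lst[:3] selects indices [0, 1, 2] (0->12, 1->14, 2->13), giving [12, 14, 13].

[12, 14, 13]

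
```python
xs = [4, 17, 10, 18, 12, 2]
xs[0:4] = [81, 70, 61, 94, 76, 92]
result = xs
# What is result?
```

xs starts as [4, 17, 10, 18, 12, 2] (length 6). The slice xs[0:4] covers indices [0, 1, 2, 3] with values [4, 17, 10, 18]. Replacing that slice with [81, 70, 61, 94, 76, 92] (different length) produces [81, 70, 61, 94, 76, 92, 12, 2].

[81, 70, 61, 94, 76, 92, 12, 2]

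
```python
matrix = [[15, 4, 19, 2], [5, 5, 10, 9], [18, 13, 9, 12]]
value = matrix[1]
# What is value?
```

matrix has 3 rows. Row 1 is [5, 5, 10, 9].

[5, 5, 10, 9]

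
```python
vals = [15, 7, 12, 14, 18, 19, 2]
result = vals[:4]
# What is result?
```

vals has length 7. The slice vals[:4] selects indices [0, 1, 2, 3] (0->15, 1->7, 2->12, 3->14), giving [15, 7, 12, 14].

[15, 7, 12, 14]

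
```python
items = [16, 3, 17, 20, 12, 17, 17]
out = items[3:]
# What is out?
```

items has length 7. The slice items[3:] selects indices [3, 4, 5, 6] (3->20, 4->12, 5->17, 6->17), giving [20, 12, 17, 17].

[20, 12, 17, 17]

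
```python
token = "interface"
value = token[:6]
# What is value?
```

token has length 9. The slice token[:6] selects indices [0, 1, 2, 3, 4, 5] (0->'i', 1->'n', 2->'t', 3->'e', 4->'r', 5->'f'), giving 'interf'.

'interf'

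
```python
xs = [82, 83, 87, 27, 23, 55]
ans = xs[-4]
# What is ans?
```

xs has length 6. Negative index -4 maps to positive index 6 + (-4) = 2. xs[2] = 87.

87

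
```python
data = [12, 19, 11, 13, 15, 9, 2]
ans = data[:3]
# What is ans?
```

data has length 7. The slice data[:3] selects indices [0, 1, 2] (0->12, 1->19, 2->11), giving [12, 19, 11].

[12, 19, 11]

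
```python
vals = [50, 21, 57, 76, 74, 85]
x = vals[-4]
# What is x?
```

vals has length 6. Negative index -4 maps to positive index 6 + (-4) = 2. vals[2] = 57.

57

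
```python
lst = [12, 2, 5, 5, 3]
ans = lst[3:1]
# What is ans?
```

lst has length 5. The slice lst[3:1] resolves to an empty index range, so the result is [].

[]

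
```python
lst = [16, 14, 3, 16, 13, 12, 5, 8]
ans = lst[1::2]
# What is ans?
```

lst has length 8. The slice lst[1::2] selects indices [1, 3, 5, 7] (1->14, 3->16, 5->12, 7->8), giving [14, 16, 12, 8].

[14, 16, 12, 8]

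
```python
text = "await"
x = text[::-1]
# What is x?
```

text has length 5. The slice text[::-1] selects indices [4, 3, 2, 1, 0] (4->'t', 3->'i', 2->'a', 1->'w', 0->'a'), giving 'tiawa'.

'tiawa'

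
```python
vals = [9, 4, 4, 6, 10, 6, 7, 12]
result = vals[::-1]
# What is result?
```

vals has length 8. The slice vals[::-1] selects indices [7, 6, 5, 4, 3, 2, 1, 0] (7->12, 6->7, 5->6, 4->10, 3->6, 2->4, 1->4, 0->9), giving [12, 7, 6, 10, 6, 4, 4, 9].

[12, 7, 6, 10, 6, 4, 4, 9]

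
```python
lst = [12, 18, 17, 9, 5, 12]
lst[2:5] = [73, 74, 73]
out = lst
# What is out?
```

lst starts as [12, 18, 17, 9, 5, 12] (length 6). The slice lst[2:5] covers indices [2, 3, 4] with values [17, 9, 5]. Replacing that slice with [73, 74, 73] (same length) produces [12, 18, 73, 74, 73, 12].

[12, 18, 73, 74, 73, 12]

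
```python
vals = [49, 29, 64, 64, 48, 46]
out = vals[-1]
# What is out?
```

vals has length 6. Negative index -1 maps to positive index 6 + (-1) = 5. vals[5] = 46.

46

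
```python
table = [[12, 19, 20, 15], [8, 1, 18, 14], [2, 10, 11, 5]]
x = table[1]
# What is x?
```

table has 3 rows. Row 1 is [8, 1, 18, 14].

[8, 1, 18, 14]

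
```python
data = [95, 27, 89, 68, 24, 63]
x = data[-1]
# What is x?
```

data has length 6. Negative index -1 maps to positive index 6 + (-1) = 5. data[5] = 63.

63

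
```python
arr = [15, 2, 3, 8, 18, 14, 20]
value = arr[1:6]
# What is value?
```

arr has length 7. The slice arr[1:6] selects indices [1, 2, 3, 4, 5] (1->2, 2->3, 3->8, 4->18, 5->14), giving [2, 3, 8, 18, 14].

[2, 3, 8, 18, 14]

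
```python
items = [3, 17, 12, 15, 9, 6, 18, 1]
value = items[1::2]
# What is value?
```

items has length 8. The slice items[1::2] selects indices [1, 3, 5, 7] (1->17, 3->15, 5->6, 7->1), giving [17, 15, 6, 1].

[17, 15, 6, 1]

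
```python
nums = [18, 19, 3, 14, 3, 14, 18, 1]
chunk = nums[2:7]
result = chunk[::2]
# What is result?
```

nums has length 8. The slice nums[2:7] selects indices [2, 3, 4, 5, 6] (2->3, 3->14, 4->3, 5->14, 6->18), giving [3, 14, 3, 14, 18]. So chunk = [3, 14, 3, 14, 18]. chunk has length 5. The slice chunk[::2] selects indices [0, 2, 4] (0->3, 2->3, 4->18), giving [3, 3, 18].

[3, 3, 18]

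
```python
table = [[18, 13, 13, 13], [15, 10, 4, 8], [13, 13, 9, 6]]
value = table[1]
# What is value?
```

table has 3 rows. Row 1 is [15, 10, 4, 8].

[15, 10, 4, 8]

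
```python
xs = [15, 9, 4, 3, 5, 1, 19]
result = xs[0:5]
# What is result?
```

xs has length 7. The slice xs[0:5] selects indices [0, 1, 2, 3, 4] (0->15, 1->9, 2->4, 3->3, 4->5), giving [15, 9, 4, 3, 5].

[15, 9, 4, 3, 5]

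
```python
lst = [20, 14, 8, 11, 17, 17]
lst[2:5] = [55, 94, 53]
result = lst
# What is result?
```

lst starts as [20, 14, 8, 11, 17, 17] (length 6). The slice lst[2:5] covers indices [2, 3, 4] with values [8, 11, 17]. Replacing that slice with [55, 94, 53] (same length) produces [20, 14, 55, 94, 53, 17].

[20, 14, 55, 94, 53, 17]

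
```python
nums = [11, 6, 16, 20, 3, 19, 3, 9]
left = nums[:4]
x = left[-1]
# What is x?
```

nums has length 8. The slice nums[:4] selects indices [0, 1, 2, 3] (0->11, 1->6, 2->16, 3->20), giving [11, 6, 16, 20]. So left = [11, 6, 16, 20]. Then left[-1] = 20.

20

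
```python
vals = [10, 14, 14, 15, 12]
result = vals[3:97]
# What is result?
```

vals has length 5. The slice vals[3:97] selects indices [3, 4] (3->15, 4->12), giving [15, 12].

[15, 12]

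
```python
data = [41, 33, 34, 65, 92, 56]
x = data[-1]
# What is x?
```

data has length 6. Negative index -1 maps to positive index 6 + (-1) = 5. data[5] = 56.

56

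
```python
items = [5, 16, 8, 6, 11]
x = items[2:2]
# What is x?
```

items has length 5. The slice items[2:2] resolves to an empty index range, so the result is [].

[]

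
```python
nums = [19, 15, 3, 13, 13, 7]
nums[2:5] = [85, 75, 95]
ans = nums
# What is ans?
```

nums starts as [19, 15, 3, 13, 13, 7] (length 6). The slice nums[2:5] covers indices [2, 3, 4] with values [3, 13, 13]. Replacing that slice with [85, 75, 95] (same length) produces [19, 15, 85, 75, 95, 7].

[19, 15, 85, 75, 95, 7]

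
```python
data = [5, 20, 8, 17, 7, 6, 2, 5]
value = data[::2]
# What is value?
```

data has length 8. The slice data[::2] selects indices [0, 2, 4, 6] (0->5, 2->8, 4->7, 6->2), giving [5, 8, 7, 2].

[5, 8, 7, 2]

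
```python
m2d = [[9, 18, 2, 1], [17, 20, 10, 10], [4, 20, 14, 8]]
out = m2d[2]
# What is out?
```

m2d has 3 rows. Row 2 is [4, 20, 14, 8].

[4, 20, 14, 8]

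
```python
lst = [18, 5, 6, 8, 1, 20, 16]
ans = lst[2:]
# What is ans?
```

lst has length 7. The slice lst[2:] selects indices [2, 3, 4, 5, 6] (2->6, 3->8, 4->1, 5->20, 6->16), giving [6, 8, 1, 20, 16].

[6, 8, 1, 20, 16]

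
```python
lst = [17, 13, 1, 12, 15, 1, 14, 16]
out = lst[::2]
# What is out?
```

lst has length 8. The slice lst[::2] selects indices [0, 2, 4, 6] (0->17, 2->1, 4->15, 6->14), giving [17, 1, 15, 14].

[17, 1, 15, 14]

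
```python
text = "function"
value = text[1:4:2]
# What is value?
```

text has length 8. The slice text[1:4:2] selects indices [1, 3] (1->'u', 3->'c'), giving 'uc'.

'uc'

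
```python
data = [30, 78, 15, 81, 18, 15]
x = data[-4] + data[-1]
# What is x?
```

data has length 6. Negative index -4 maps to positive index 6 + (-4) = 2. data[2] = 15.
data has length 6. Negative index -1 maps to positive index 6 + (-1) = 5. data[5] = 15.
Sum: 15 + 15 = 30.

30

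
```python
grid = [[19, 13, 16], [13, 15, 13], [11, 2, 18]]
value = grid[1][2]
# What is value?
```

grid[1] = [13, 15, 13]. Taking column 2 of that row yields 13.

13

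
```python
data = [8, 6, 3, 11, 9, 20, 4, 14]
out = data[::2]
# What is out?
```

data has length 8. The slice data[::2] selects indices [0, 2, 4, 6] (0->8, 2->3, 4->9, 6->4), giving [8, 3, 9, 4].

[8, 3, 9, 4]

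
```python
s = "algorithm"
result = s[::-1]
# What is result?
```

s has length 9. The slice s[::-1] selects indices [8, 7, 6, 5, 4, 3, 2, 1, 0] (8->'m', 7->'h', 6->'t', 5->'i', 4->'r', 3->'o', 2->'g', 1->'l', 0->'a'), giving 'mhtirogla'.

'mhtirogla'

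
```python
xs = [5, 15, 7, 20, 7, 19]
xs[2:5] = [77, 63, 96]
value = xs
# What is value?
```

xs starts as [5, 15, 7, 20, 7, 19] (length 6). The slice xs[2:5] covers indices [2, 3, 4] with values [7, 20, 7]. Replacing that slice with [77, 63, 96] (same length) produces [5, 15, 77, 63, 96, 19].

[5, 15, 77, 63, 96, 19]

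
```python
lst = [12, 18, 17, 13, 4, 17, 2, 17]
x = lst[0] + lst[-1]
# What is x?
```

lst has length 8. lst[0] = 12.
lst has length 8. Negative index -1 maps to positive index 8 + (-1) = 7. lst[7] = 17.
Sum: 12 + 17 = 29.

29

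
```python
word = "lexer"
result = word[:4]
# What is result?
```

word has length 5. The slice word[:4] selects indices [0, 1, 2, 3] (0->'l', 1->'e', 2->'x', 3->'e'), giving 'lexe'.

'lexe'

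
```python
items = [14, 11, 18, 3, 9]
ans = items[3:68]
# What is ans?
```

items has length 5. The slice items[3:68] selects indices [3, 4] (3->3, 4->9), giving [3, 9].

[3, 9]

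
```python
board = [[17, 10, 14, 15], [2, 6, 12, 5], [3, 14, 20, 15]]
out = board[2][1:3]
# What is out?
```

board[2] = [3, 14, 20, 15]. board[2] has length 4. The slice board[2][1:3] selects indices [1, 2] (1->14, 2->20), giving [14, 20].

[14, 20]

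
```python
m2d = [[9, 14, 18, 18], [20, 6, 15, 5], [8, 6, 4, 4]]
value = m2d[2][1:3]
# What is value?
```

m2d[2] = [8, 6, 4, 4]. m2d[2] has length 4. The slice m2d[2][1:3] selects indices [1, 2] (1->6, 2->4), giving [6, 4].

[6, 4]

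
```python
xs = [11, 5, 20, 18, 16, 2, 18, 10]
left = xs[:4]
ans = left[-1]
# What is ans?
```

xs has length 8. The slice xs[:4] selects indices [0, 1, 2, 3] (0->11, 1->5, 2->20, 3->18), giving [11, 5, 20, 18]. So left = [11, 5, 20, 18]. Then left[-1] = 18.

18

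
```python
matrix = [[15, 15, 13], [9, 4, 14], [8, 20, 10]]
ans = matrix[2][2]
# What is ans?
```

matrix[2] = [8, 20, 10]. Taking column 2 of that row yields 10.

10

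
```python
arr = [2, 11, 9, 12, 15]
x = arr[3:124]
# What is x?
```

arr has length 5. The slice arr[3:124] selects indices [3, 4] (3->12, 4->15), giving [12, 15].

[12, 15]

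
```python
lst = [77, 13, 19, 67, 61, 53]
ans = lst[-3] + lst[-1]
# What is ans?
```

lst has length 6. Negative index -3 maps to positive index 6 + (-3) = 3. lst[3] = 67.
lst has length 6. Negative index -1 maps to positive index 6 + (-1) = 5. lst[5] = 53.
Sum: 67 + 53 = 120.

120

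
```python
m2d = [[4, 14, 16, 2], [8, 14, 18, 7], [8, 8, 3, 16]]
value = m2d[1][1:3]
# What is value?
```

m2d[1] = [8, 14, 18, 7]. m2d[1] has length 4. The slice m2d[1][1:3] selects indices [1, 2] (1->14, 2->18), giving [14, 18].

[14, 18]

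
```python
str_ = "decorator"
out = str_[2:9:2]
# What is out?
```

str_ has length 9. The slice str_[2:9:2] selects indices [2, 4, 6, 8] (2->'c', 4->'r', 6->'t', 8->'r'), giving 'crtr'.

'crtr'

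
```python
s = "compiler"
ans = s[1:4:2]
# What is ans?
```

s has length 8. The slice s[1:4:2] selects indices [1, 3] (1->'o', 3->'p'), giving 'op'.

'op'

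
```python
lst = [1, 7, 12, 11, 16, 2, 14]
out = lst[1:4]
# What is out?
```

lst has length 7. The slice lst[1:4] selects indices [1, 2, 3] (1->7, 2->12, 3->11), giving [7, 12, 11].

[7, 12, 11]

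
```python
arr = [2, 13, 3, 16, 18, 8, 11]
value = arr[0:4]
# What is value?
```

arr has length 7. The slice arr[0:4] selects indices [0, 1, 2, 3] (0->2, 1->13, 2->3, 3->16), giving [2, 13, 3, 16].

[2, 13, 3, 16]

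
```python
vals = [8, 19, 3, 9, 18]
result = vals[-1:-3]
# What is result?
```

vals has length 5. The slice vals[-1:-3] resolves to an empty index range, so the result is [].

[]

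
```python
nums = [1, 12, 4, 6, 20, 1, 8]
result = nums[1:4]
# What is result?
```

nums has length 7. The slice nums[1:4] selects indices [1, 2, 3] (1->12, 2->4, 3->6), giving [12, 4, 6].

[12, 4, 6]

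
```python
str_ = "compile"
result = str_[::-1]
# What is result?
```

str_ has length 7. The slice str_[::-1] selects indices [6, 5, 4, 3, 2, 1, 0] (6->'e', 5->'l', 4->'i', 3->'p', 2->'m', 1->'o', 0->'c'), giving 'elipmoc'.

'elipmoc'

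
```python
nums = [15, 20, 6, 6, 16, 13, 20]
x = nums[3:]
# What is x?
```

nums has length 7. The slice nums[3:] selects indices [3, 4, 5, 6] (3->6, 4->16, 5->13, 6->20), giving [6, 16, 13, 20].

[6, 16, 13, 20]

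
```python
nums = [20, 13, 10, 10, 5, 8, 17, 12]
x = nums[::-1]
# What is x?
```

nums has length 8. The slice nums[::-1] selects indices [7, 6, 5, 4, 3, 2, 1, 0] (7->12, 6->17, 5->8, 4->5, 3->10, 2->10, 1->13, 0->20), giving [12, 17, 8, 5, 10, 10, 13, 20].

[12, 17, 8, 5, 10, 10, 13, 20]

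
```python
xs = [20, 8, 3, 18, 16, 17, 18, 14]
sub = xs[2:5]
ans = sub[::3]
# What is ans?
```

xs has length 8. The slice xs[2:5] selects indices [2, 3, 4] (2->3, 3->18, 4->16), giving [3, 18, 16]. So sub = [3, 18, 16]. sub has length 3. The slice sub[::3] selects indices [0] (0->3), giving [3].

[3]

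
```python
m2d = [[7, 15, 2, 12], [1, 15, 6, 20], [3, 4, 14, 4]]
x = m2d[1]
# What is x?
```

m2d has 3 rows. Row 1 is [1, 15, 6, 20].

[1, 15, 6, 20]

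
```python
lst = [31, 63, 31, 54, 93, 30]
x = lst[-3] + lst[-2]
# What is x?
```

lst has length 6. Negative index -3 maps to positive index 6 + (-3) = 3. lst[3] = 54.
lst has length 6. Negative index -2 maps to positive index 6 + (-2) = 4. lst[4] = 93.
Sum: 54 + 93 = 147.

147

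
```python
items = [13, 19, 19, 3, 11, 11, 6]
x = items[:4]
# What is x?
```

items has length 7. The slice items[:4] selects indices [0, 1, 2, 3] (0->13, 1->19, 2->19, 3->3), giving [13, 19, 19, 3].

[13, 19, 19, 3]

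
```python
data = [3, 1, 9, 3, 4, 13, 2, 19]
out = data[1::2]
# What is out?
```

data has length 8. The slice data[1::2] selects indices [1, 3, 5, 7] (1->1, 3->3, 5->13, 7->19), giving [1, 3, 13, 19].

[1, 3, 13, 19]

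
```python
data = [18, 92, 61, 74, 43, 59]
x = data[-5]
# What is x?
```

data has length 6. Negative index -5 maps to positive index 6 + (-5) = 1. data[1] = 92.

92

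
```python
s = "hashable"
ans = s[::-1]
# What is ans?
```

s has length 8. The slice s[::-1] selects indices [7, 6, 5, 4, 3, 2, 1, 0] (7->'e', 6->'l', 5->'b', 4->'a', 3->'h', 2->'s', 1->'a', 0->'h'), giving 'elbahsah'.

'elbahsah'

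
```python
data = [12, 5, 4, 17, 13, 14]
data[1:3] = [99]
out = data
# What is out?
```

data starts as [12, 5, 4, 17, 13, 14] (length 6). The slice data[1:3] covers indices [1, 2] with values [5, 4]. Replacing that slice with [99] (different length) produces [12, 99, 17, 13, 14].

[12, 99, 17, 13, 14]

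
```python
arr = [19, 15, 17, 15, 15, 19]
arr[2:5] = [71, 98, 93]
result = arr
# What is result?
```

arr starts as [19, 15, 17, 15, 15, 19] (length 6). The slice arr[2:5] covers indices [2, 3, 4] with values [17, 15, 15]. Replacing that slice with [71, 98, 93] (same length) produces [19, 15, 71, 98, 93, 19].

[19, 15, 71, 98, 93, 19]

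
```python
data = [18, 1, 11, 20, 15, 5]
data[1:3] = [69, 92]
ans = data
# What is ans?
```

data starts as [18, 1, 11, 20, 15, 5] (length 6). The slice data[1:3] covers indices [1, 2] with values [1, 11]. Replacing that slice with [69, 92] (same length) produces [18, 69, 92, 20, 15, 5].

[18, 69, 92, 20, 15, 5]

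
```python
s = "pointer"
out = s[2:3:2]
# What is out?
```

s has length 7. The slice s[2:3:2] selects indices [2] (2->'i'), giving 'i'.

'i'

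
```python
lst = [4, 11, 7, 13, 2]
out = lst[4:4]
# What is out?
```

lst has length 5. The slice lst[4:4] resolves to an empty index range, so the result is [].

[]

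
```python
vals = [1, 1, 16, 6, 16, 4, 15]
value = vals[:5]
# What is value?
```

vals has length 7. The slice vals[:5] selects indices [0, 1, 2, 3, 4] (0->1, 1->1, 2->16, 3->6, 4->16), giving [1, 1, 16, 6, 16].

[1, 1, 16, 6, 16]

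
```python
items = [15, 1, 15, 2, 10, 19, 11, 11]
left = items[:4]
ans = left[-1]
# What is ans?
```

items has length 8. The slice items[:4] selects indices [0, 1, 2, 3] (0->15, 1->1, 2->15, 3->2), giving [15, 1, 15, 2]. So left = [15, 1, 15, 2]. Then left[-1] = 2.

2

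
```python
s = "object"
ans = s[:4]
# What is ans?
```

s has length 6. The slice s[:4] selects indices [0, 1, 2, 3] (0->'o', 1->'b', 2->'j', 3->'e'), giving 'obje'.

'obje'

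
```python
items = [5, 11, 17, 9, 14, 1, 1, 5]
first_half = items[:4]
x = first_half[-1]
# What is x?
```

items has length 8. The slice items[:4] selects indices [0, 1, 2, 3] (0->5, 1->11, 2->17, 3->9), giving [5, 11, 17, 9]. So first_half = [5, 11, 17, 9]. Then first_half[-1] = 9.

9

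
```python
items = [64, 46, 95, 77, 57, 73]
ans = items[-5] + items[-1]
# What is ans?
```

items has length 6. Negative index -5 maps to positive index 6 + (-5) = 1. items[1] = 46.
items has length 6. Negative index -1 maps to positive index 6 + (-1) = 5. items[5] = 73.
Sum: 46 + 73 = 119.

119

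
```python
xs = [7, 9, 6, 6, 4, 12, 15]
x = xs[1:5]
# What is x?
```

xs has length 7. The slice xs[1:5] selects indices [1, 2, 3, 4] (1->9, 2->6, 3->6, 4->4), giving [9, 6, 6, 4].

[9, 6, 6, 4]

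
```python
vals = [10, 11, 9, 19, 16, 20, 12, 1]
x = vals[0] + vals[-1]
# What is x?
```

vals has length 8. vals[0] = 10.
vals has length 8. Negative index -1 maps to positive index 8 + (-1) = 7. vals[7] = 1.
Sum: 10 + 1 = 11.

11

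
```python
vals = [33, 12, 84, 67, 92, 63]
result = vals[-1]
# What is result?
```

vals has length 6. Negative index -1 maps to positive index 6 + (-1) = 5. vals[5] = 63.

63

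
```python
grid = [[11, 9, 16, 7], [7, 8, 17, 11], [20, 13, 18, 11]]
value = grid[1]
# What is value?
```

grid has 3 rows. Row 1 is [7, 8, 17, 11].

[7, 8, 17, 11]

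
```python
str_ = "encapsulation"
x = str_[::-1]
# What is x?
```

str_ has length 13. The slice str_[::-1] selects indices [12, 11, 10, 9, 8, 7, 6, 5, 4, 3, 2, 1, 0] (12->'n', 11->'o', 10->'i', 9->'t', 8->'a', 7->'l', 6->'u', 5->'s', 4->'p', 3->'a', 2->'c', 1->'n', 0->'e'), giving 'noitaluspacne'.

'noitaluspacne'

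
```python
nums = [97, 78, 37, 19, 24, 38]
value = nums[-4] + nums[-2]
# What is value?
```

nums has length 6. Negative index -4 maps to positive index 6 + (-4) = 2. nums[2] = 37.
nums has length 6. Negative index -2 maps to positive index 6 + (-2) = 4. nums[4] = 24.
Sum: 37 + 24 = 61.

61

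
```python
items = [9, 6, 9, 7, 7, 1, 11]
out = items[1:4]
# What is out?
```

items has length 7. The slice items[1:4] selects indices [1, 2, 3] (1->6, 2->9, 3->7), giving [6, 9, 7].

[6, 9, 7]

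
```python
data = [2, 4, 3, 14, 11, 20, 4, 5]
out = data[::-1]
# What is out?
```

data has length 8. The slice data[::-1] selects indices [7, 6, 5, 4, 3, 2, 1, 0] (7->5, 6->4, 5->20, 4->11, 3->14, 2->3, 1->4, 0->2), giving [5, 4, 20, 11, 14, 3, 4, 2].

[5, 4, 20, 11, 14, 3, 4, 2]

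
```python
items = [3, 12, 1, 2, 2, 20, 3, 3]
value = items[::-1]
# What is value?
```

items has length 8. The slice items[::-1] selects indices [7, 6, 5, 4, 3, 2, 1, 0] (7->3, 6->3, 5->20, 4->2, 3->2, 2->1, 1->12, 0->3), giving [3, 3, 20, 2, 2, 1, 12, 3].

[3, 3, 20, 2, 2, 1, 12, 3]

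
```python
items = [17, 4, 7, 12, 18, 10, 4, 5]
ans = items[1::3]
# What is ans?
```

items has length 8. The slice items[1::3] selects indices [1, 4, 7] (1->4, 4->18, 7->5), giving [4, 18, 5].

[4, 18, 5]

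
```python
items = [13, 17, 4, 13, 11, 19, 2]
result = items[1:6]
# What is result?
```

items has length 7. The slice items[1:6] selects indices [1, 2, 3, 4, 5] (1->17, 2->4, 3->13, 4->11, 5->19), giving [17, 4, 13, 11, 19].

[17, 4, 13, 11, 19]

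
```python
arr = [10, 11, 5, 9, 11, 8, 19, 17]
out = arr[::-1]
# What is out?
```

arr has length 8. The slice arr[::-1] selects indices [7, 6, 5, 4, 3, 2, 1, 0] (7->17, 6->19, 5->8, 4->11, 3->9, 2->5, 1->11, 0->10), giving [17, 19, 8, 11, 9, 5, 11, 10].

[17, 19, 8, 11, 9, 5, 11, 10]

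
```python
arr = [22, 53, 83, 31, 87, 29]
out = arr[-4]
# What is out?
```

arr has length 6. Negative index -4 maps to positive index 6 + (-4) = 2. arr[2] = 83.

83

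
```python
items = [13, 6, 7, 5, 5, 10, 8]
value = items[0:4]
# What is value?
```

items has length 7. The slice items[0:4] selects indices [0, 1, 2, 3] (0->13, 1->6, 2->7, 3->5), giving [13, 6, 7, 5].

[13, 6, 7, 5]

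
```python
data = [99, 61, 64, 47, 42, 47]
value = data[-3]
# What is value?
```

data has length 6. Negative index -3 maps to positive index 6 + (-3) = 3. data[3] = 47.

47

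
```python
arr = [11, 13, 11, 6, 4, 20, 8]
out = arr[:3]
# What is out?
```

arr has length 7. The slice arr[:3] selects indices [0, 1, 2] (0->11, 1->13, 2->11), giving [11, 13, 11].

[11, 13, 11]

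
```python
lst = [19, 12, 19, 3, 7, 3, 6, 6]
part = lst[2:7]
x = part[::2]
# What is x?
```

lst has length 8. The slice lst[2:7] selects indices [2, 3, 4, 5, 6] (2->19, 3->3, 4->7, 5->3, 6->6), giving [19, 3, 7, 3, 6]. So part = [19, 3, 7, 3, 6]. part has length 5. The slice part[::2] selects indices [0, 2, 4] (0->19, 2->7, 4->6), giving [19, 7, 6].

[19, 7, 6]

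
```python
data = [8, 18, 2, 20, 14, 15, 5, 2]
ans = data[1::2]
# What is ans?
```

data has length 8. The slice data[1::2] selects indices [1, 3, 5, 7] (1->18, 3->20, 5->15, 7->2), giving [18, 20, 15, 2].

[18, 20, 15, 2]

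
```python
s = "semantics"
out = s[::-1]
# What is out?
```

s has length 9. The slice s[::-1] selects indices [8, 7, 6, 5, 4, 3, 2, 1, 0] (8->'s', 7->'c', 6->'i', 5->'t', 4->'n', 3->'a', 2->'m', 1->'e', 0->'s'), giving 'scitnames'.

'scitnames'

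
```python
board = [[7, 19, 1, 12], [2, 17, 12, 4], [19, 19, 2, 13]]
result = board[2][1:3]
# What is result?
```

board[2] = [19, 19, 2, 13]. board[2] has length 4. The slice board[2][1:3] selects indices [1, 2] (1->19, 2->2), giving [19, 2].

[19, 2]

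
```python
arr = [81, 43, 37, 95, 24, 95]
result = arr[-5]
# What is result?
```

arr has length 6. Negative index -5 maps to positive index 6 + (-5) = 1. arr[1] = 43.

43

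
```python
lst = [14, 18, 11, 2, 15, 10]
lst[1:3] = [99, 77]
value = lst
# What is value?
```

lst starts as [14, 18, 11, 2, 15, 10] (length 6). The slice lst[1:3] covers indices [1, 2] with values [18, 11]. Replacing that slice with [99, 77] (same length) produces [14, 99, 77, 2, 15, 10].

[14, 99, 77, 2, 15, 10]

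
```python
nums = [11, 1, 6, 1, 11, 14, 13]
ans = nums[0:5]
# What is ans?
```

nums has length 7. The slice nums[0:5] selects indices [0, 1, 2, 3, 4] (0->11, 1->1, 2->6, 3->1, 4->11), giving [11, 1, 6, 1, 11].

[11, 1, 6, 1, 11]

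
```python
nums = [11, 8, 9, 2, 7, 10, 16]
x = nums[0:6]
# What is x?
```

nums has length 7. The slice nums[0:6] selects indices [0, 1, 2, 3, 4, 5] (0->11, 1->8, 2->9, 3->2, 4->7, 5->10), giving [11, 8, 9, 2, 7, 10].

[11, 8, 9, 2, 7, 10]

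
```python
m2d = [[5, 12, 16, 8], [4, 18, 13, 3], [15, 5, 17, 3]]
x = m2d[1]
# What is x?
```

m2d has 3 rows. Row 1 is [4, 18, 13, 3].

[4, 18, 13, 3]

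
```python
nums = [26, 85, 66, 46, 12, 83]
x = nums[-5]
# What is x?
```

nums has length 6. Negative index -5 maps to positive index 6 + (-5) = 1. nums[1] = 85.

85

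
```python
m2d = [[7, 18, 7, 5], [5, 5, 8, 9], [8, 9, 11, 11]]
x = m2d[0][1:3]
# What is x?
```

m2d[0] = [7, 18, 7, 5]. m2d[0] has length 4. The slice m2d[0][1:3] selects indices [1, 2] (1->18, 2->7), giving [18, 7].

[18, 7]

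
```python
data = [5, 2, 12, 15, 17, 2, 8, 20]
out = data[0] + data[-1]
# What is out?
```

data has length 8. data[0] = 5.
data has length 8. Negative index -1 maps to positive index 8 + (-1) = 7. data[7] = 20.
Sum: 5 + 20 = 25.

25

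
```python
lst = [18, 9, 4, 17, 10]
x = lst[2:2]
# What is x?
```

lst has length 5. The slice lst[2:2] resolves to an empty index range, so the result is [].

[]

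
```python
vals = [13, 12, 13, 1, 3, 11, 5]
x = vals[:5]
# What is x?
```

vals has length 7. The slice vals[:5] selects indices [0, 1, 2, 3, 4] (0->13, 1->12, 2->13, 3->1, 4->3), giving [13, 12, 13, 1, 3].

[13, 12, 13, 1, 3]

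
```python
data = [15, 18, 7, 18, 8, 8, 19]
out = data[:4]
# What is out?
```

data has length 7. The slice data[:4] selects indices [0, 1, 2, 3] (0->15, 1->18, 2->7, 3->18), giving [15, 18, 7, 18].

[15, 18, 7, 18]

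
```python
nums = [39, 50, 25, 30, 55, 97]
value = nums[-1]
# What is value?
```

nums has length 6. Negative index -1 maps to positive index 6 + (-1) = 5. nums[5] = 97.

97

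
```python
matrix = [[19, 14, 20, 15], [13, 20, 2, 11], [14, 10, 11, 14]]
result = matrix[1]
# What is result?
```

matrix has 3 rows. Row 1 is [13, 20, 2, 11].

[13, 20, 2, 11]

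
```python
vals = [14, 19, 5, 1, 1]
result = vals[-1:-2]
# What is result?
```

vals has length 5. The slice vals[-1:-2] resolves to an empty index range, so the result is [].

[]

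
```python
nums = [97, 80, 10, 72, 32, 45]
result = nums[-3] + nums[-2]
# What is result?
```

nums has length 6. Negative index -3 maps to positive index 6 + (-3) = 3. nums[3] = 72.
nums has length 6. Negative index -2 maps to positive index 6 + (-2) = 4. nums[4] = 32.
Sum: 72 + 32 = 104.

104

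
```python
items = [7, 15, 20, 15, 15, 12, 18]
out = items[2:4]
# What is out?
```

items has length 7. The slice items[2:4] selects indices [2, 3] (2->20, 3->15), giving [20, 15].

[20, 15]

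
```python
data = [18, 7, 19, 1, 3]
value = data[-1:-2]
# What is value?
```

data has length 5. The slice data[-1:-2] resolves to an empty index range, so the result is [].

[]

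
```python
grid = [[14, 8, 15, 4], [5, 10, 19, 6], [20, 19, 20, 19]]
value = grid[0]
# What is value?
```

grid has 3 rows. Row 0 is [14, 8, 15, 4].

[14, 8, 15, 4]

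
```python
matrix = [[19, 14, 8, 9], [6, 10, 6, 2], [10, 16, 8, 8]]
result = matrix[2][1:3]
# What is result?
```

matrix[2] = [10, 16, 8, 8]. matrix[2] has length 4. The slice matrix[2][1:3] selects indices [1, 2] (1->16, 2->8), giving [16, 8].

[16, 8]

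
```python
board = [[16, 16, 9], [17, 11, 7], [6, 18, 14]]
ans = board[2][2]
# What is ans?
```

board[2] = [6, 18, 14]. Taking column 2 of that row yields 14.

14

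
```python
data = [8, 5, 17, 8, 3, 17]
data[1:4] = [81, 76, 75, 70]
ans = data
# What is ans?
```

data starts as [8, 5, 17, 8, 3, 17] (length 6). The slice data[1:4] covers indices [1, 2, 3] with values [5, 17, 8]. Replacing that slice with [81, 76, 75, 70] (different length) produces [8, 81, 76, 75, 70, 3, 17].

[8, 81, 76, 75, 70, 3, 17]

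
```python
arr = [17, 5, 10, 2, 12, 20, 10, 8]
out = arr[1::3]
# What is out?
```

arr has length 8. The slice arr[1::3] selects indices [1, 4, 7] (1->5, 4->12, 7->8), giving [5, 12, 8].

[5, 12, 8]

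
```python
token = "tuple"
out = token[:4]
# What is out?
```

token has length 5. The slice token[:4] selects indices [0, 1, 2, 3] (0->'t', 1->'u', 2->'p', 3->'l'), giving 'tupl'.

'tupl'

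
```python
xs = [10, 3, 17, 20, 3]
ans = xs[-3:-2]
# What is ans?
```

xs has length 5. The slice xs[-3:-2] selects indices [2] (2->17), giving [17].

[17]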